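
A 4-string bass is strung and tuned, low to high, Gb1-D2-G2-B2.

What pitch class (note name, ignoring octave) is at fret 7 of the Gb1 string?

Db

Gb1 is MIDI 30. Adding 7 gives 37; 37 mod 12 = 1, i.e. Db.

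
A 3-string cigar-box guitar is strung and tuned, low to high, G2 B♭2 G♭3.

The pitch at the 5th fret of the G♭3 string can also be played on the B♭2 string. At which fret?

Fret 5 on G♭3 is MIDI 54 + 5 = 59 (B3). On the B♭2 string (open MIDI 46), that pitch is 59 − 46 = fret 13.

13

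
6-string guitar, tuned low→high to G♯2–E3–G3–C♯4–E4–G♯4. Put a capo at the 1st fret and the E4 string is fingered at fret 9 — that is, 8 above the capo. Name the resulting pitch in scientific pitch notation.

The capo raises the open E4 by 1 semitone to F4; fretting 8 more gives E4 + 1 + 8 = E4 + 9 semitones = C♯5.

C♯5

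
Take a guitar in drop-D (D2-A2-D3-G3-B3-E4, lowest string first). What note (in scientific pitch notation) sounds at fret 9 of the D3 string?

D3 is MIDI 50. Adding 9 gives 59, which is B3.

B3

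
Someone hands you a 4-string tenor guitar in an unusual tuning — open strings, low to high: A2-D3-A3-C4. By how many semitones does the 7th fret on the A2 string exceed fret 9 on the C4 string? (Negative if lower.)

-17 semitones

A2 at fret 7 → E3 (MIDI 52); C4 at fret 9 → A4 (MIDI 69).
52 − 69 = -17, so the two pitches are 17 semitones apart.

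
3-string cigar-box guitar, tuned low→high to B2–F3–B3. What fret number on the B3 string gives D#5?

16

D#5 is 16 semitones above the open B3 (B–C–C#–D–…–C#–D–D#), so it sits at fret 16.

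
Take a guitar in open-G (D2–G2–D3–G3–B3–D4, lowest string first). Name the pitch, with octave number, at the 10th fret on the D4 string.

D4 is MIDI 62. Adding 10 gives 72, which is C5.

C5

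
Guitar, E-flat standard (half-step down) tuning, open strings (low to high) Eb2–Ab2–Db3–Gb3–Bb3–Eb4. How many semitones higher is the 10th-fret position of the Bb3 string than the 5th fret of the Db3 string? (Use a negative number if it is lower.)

Bb3 at fret 10 → Ab4 (MIDI 68); Db3 at fret 5 → Gb3 (MIDI 54).
68 − 54 = 14, so the two pitches are 14 semitones apart.

14 semitones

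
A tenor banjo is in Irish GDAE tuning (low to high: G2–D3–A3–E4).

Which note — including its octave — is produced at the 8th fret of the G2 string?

D♯3

G2 is MIDI 43. Adding 8 gives 51, which is D♯3.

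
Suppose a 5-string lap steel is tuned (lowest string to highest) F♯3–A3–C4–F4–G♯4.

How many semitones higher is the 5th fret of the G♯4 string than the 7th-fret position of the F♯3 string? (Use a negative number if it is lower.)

12 semitones

G♯4 at fret 5 → C♯5 (MIDI 73); F♯3 at fret 7 → C♯4 (MIDI 61).
73 − 61 = 12, so the two pitches are 12 semitones apart.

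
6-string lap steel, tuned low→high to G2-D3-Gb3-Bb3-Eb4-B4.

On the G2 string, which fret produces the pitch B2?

B2 is 4 semitones above the open G2 (G–Ab–A–Bb–B), so it sits at fret 4.

4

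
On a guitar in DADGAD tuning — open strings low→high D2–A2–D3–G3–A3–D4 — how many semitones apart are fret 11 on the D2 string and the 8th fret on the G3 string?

14 semitones

D2 at fret 11 → C♯3 (MIDI 49); G3 at fret 8 → D♯4 (MIDI 63).
49 − 63 = -14, so the two pitches are 14 semitones apart, with D♯4 the higher.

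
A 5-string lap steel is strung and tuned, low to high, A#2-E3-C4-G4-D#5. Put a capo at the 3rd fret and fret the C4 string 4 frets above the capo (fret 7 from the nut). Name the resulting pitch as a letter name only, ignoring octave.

The capo raises the open C4 by 3 semitones to D#4; fretting 4 more gives C4 + 3 + 4 = C4 + 7 semitones, landing on G.

G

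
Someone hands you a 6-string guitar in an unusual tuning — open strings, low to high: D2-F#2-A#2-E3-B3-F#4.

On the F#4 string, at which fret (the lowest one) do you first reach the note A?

3

From F#4, count semitones up the chromatic scale until reaching A: F#–G–G#–A — 3 steps.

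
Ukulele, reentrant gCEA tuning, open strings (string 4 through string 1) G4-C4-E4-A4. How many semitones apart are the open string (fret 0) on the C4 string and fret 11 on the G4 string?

C4 at fret 0 → C4 (MIDI 60); G4 at fret 11 → F#5 (MIDI 78).
60 − 78 = -18, so the two pitches are 18 semitones apart, with F#5 the higher.

18 semitones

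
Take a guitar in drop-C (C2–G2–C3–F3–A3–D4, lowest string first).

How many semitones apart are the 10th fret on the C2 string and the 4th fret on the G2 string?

C2 at fret 10 → A#2 (MIDI 46); G2 at fret 4 → B2 (MIDI 47).
46 − 47 = -1, so the two pitches are 1 semitone apart, with B2 the higher.

1 semitone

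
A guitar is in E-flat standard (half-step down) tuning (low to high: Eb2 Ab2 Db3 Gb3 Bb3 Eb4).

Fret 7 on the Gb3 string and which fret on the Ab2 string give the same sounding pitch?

Gb3 at fret 7 is Gb3 + 7 semitones = Db4.
The open Ab2 string is 10 semitones below the open Gb3, so the same pitch on the Ab2 string lies at fret 7 + 10 = 17.

17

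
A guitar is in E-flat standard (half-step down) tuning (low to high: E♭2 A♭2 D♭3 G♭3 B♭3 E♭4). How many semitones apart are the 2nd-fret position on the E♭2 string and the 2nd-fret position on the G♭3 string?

15 semitones

E♭2 at fret 2 → F2 (MIDI 41); G♭3 at fret 2 → A♭3 (MIDI 56).
41 − 56 = -15, so the two pitches are 15 semitones apart, with A♭3 the higher.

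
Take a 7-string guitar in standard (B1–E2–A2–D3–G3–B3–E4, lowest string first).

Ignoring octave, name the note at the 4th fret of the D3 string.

Each fret is one semitone, so D3 + 4 = F♯.
(Equivalently spelled G♭.)

F♯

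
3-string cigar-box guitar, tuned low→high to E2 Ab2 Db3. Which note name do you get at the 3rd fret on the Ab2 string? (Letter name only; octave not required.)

The open Ab2 string plus 3 semitones: Ab–A–Bb–B.

B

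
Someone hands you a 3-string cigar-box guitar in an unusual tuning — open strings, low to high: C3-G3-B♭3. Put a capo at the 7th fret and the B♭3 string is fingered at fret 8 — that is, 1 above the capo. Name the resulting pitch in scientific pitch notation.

The capo raises the open B♭3 by 7 semitones to F4; fretting 1 more gives B♭3 + 7 + 1 = B♭3 + 8 semitones = G♭4.

G♭4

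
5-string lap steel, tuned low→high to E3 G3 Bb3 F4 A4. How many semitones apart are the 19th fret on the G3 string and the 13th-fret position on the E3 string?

9 semitones

G3 at fret 19 → D5 (MIDI 74); E3 at fret 13 → F4 (MIDI 65).
74 − 65 = 9, so the two pitches are 9 semitones apart, with D5 the higher.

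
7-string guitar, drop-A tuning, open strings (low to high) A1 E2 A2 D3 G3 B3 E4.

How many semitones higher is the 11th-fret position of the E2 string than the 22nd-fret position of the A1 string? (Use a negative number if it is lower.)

E2 at fret 11 → D#3 (MIDI 51); A1 at fret 22 → G3 (MIDI 55).
51 − 55 = -4, so the two pitches are 4 semitones apart.

-4 semitones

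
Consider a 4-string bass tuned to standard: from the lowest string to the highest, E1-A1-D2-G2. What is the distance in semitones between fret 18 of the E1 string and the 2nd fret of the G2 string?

1 semitone

E1 at fret 18 → A#2 (MIDI 46); G2 at fret 2 → A2 (MIDI 45).
46 − 45 = 1, so the two pitches are 1 semitone apart, with A#2 the higher.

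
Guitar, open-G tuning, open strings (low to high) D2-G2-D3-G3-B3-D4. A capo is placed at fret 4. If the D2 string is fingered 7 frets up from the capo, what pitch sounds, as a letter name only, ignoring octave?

The capo raises the open D2 by 4 semitones to F#2; fretting 7 more gives D2 + 4 + 7 = D2 + 11 semitones, landing on C#.

C#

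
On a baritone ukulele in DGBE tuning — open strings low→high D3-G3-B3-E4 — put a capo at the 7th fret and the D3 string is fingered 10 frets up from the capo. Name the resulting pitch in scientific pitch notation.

The capo raises the open D3 by 7 semitones to A3; fretting 10 more gives D3 + 7 + 10 = D3 + 17 semitones = G4.

G4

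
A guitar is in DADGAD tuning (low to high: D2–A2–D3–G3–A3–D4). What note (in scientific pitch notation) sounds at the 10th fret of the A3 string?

Each fret is one semitone, so A3 + 10 = G4.

G4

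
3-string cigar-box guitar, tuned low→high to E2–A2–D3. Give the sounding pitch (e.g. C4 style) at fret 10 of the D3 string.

The open D3 string plus 10 semitones: D–Eb–E–F–…–Bb–B–C.
The walk passes from B into C once, so the octave number goes from 3 to 4.

C4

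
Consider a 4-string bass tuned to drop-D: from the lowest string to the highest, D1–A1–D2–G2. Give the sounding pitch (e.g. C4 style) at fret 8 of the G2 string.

D#3

G2 is MIDI 43. Adding 8 gives 51, which is D#3.
(Equivalently spelled Eb3.)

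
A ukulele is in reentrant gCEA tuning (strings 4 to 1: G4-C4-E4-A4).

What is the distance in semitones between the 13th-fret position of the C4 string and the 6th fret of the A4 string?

2 semitones

C4 at fret 13 → C#5 (MIDI 73); A4 at fret 6 → D#5 (MIDI 75).
73 − 75 = -2, so the two pitches are 2 semitones apart, with D#5 the higher.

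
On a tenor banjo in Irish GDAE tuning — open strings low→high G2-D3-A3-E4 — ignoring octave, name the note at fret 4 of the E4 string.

G#

Each fret is one semitone, so E4 + 4 = G#.
(Equivalently spelled Ab.)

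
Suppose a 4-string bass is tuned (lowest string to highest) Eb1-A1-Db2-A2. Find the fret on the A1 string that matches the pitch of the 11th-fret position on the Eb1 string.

5

Eb1 at fret 11 is Eb1 + 11 semitones = D2.
The open A1 string is 6 semitones above the open Eb1, so the same pitch on the A1 string lies at fret 11 − 6 = 5.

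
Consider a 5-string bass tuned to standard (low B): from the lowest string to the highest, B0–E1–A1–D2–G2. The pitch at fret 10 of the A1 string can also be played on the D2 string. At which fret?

5

Fret 10 on A1 is MIDI 33 + 10 = 43 (G2). On the D2 string (open MIDI 38), that pitch is 43 − 38 = fret 5.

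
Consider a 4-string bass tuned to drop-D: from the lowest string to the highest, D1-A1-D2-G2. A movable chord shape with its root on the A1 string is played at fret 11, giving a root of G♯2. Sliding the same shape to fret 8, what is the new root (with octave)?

F2

Moving from fret 11 to fret 8 shifts the root by -3 semitones.
G♯2 down 3 semitones is F2.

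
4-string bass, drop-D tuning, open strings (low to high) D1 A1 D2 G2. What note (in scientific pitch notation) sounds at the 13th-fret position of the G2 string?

G#3

The open G2 string plus 13 semitones: G–G#–A–A#–…–F#–G–G#.
The walk passes from B into C once, so the octave number goes from 2 to 3.
(Equivalently spelled Ab3.)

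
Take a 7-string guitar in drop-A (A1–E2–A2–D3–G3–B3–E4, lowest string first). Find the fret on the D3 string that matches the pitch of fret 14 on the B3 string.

Fret 14 on B3 is MIDI 59 + 14 = 73 (C#5). On the D3 string (open MIDI 50), that pitch is 73 − 50 = fret 23.

23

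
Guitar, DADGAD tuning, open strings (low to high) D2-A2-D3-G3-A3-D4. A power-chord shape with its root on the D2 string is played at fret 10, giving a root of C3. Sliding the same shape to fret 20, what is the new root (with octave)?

A#3

Moving from fret 10 to fret 20 shifts the root by 10 semitones.
C3 up 10 semitones is A#3.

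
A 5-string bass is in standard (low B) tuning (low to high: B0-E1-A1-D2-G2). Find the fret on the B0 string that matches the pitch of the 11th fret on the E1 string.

Fret 11 on E1 is MIDI 28 + 11 = 39 (D♯2). On the B0 string (open MIDI 23), that pitch is 39 − 23 = fret 16.

16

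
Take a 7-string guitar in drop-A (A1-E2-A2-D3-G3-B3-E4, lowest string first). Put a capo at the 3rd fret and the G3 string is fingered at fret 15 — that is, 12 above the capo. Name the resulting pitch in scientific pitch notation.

A♯4

The capo raises the open G3 by 3 semitones to A♯3; fretting 12 more gives G3 + 3 + 12 = G3 + 15 semitones = A♯4.
(Also written B♭.)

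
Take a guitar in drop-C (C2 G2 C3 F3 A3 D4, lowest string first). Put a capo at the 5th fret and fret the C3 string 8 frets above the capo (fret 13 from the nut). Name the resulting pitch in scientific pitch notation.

The capo raises the open C3 by 5 semitones to F3; fretting 8 more gives C3 + 5 + 8 = C3 + 13 semitones = C#4.

C#4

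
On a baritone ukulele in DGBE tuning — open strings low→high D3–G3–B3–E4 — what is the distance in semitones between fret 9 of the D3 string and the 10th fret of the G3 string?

6 semitones

D3 at fret 9 → B3 (MIDI 59); G3 at fret 10 → F4 (MIDI 65).
59 − 65 = -6, so the two pitches are 6 semitones apart, with F4 the higher.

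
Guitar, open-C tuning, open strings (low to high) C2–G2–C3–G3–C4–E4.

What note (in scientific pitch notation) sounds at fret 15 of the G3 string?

G3 is MIDI 55. Adding 15 gives 70, which is A♯4.
(Equivalently spelled B♭4.)

A♯4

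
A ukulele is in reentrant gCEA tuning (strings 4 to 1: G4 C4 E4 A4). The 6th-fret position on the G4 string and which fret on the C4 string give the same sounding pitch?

13

Fret 6 on G4 is MIDI 67 + 6 = 73 (C#5). On the C4 string (open MIDI 60), that pitch is 73 − 60 = fret 13.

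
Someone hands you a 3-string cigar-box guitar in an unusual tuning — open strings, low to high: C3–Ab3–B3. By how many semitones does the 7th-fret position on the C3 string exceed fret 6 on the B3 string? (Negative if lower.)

C3 at fret 7 → G3 (MIDI 55); B3 at fret 6 → F4 (MIDI 65).
55 − 65 = -10, so the two pitches are 10 semitones apart.

-10 semitones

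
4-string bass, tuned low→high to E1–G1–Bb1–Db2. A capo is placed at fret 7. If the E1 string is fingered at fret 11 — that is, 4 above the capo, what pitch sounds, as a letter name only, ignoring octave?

The capo raises the open E1 by 7 semitones to B1; fretting 4 more gives E1 + 7 + 4 = E1 + 11 semitones, landing on Eb.

Eb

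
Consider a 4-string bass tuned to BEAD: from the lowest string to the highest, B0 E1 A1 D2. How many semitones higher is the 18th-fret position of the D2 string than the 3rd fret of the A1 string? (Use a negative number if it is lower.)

20 semitones

D2 at fret 18 → G#3 (MIDI 56); A1 at fret 3 → C2 (MIDI 36).
56 − 36 = 20, so the two pitches are 20 semitones apart.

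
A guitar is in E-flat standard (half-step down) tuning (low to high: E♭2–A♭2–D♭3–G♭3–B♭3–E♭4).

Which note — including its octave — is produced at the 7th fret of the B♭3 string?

Each fret is one semitone, so B♭3 + 7 = F4.

F4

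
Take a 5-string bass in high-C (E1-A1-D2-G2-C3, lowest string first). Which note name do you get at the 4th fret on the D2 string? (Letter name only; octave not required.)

F#

The open D2 string plus 4 semitones: D–D#–E–F–F#.
(Equivalently spelled Gb.)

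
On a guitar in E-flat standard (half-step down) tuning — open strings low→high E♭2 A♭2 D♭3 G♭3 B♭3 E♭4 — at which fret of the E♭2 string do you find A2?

A2 is 6 semitones above the open E♭2 (Eb–E–F–Gb–G–Ab–A), so it sits at fret 6.

6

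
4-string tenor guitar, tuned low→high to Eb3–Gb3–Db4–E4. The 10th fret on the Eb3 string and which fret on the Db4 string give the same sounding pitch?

Fret 10 on Eb3 is MIDI 51 + 10 = 61 (Db4). On the Db4 string (open MIDI 61), that pitch is 61 − 61 = fret 0.

0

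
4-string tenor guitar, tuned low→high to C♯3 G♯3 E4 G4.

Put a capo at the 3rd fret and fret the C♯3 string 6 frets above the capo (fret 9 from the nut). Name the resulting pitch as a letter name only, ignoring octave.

The capo raises the open C♯3 by 3 semitones to E3; fretting 6 more gives C♯3 + 3 + 6 = C♯3 + 9 semitones, landing on A♯.
(Also written B♭.)

A♯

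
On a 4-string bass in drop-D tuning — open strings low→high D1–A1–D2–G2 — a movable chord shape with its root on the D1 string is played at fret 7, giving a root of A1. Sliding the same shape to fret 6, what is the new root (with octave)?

G#1

Moving from fret 7 to fret 6 shifts the root by -1 semitone.
A1 down 1 semitone is G#1.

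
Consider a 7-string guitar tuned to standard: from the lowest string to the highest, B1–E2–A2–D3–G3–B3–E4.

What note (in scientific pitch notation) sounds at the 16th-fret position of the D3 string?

F#4

Each fret is one semitone, so D3 + 16 = F#4.
(Equivalently spelled Gb4.)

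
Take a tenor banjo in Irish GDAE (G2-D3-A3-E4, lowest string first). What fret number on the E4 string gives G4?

3

G4 is 3 semitones above the open E4 (E–F–F#–G), so it sits at fret 3.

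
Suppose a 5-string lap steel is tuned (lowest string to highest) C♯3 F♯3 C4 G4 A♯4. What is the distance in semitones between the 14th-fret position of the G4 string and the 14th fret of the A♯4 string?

3 semitones

G4 at fret 14 → A5 (MIDI 81); A♯4 at fret 14 → C6 (MIDI 84).
81 − 84 = -3, so the two pitches are 3 semitones apart, with C6 the higher.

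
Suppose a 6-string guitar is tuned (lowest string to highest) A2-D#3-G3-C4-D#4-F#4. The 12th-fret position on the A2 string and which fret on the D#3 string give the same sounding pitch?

6

A2 at fret 12 is A2 + 12 semitones = A3.
The open D#3 string is 6 semitones above the open A2, so the same pitch on the D#3 string lies at fret 12 − 6 = 6.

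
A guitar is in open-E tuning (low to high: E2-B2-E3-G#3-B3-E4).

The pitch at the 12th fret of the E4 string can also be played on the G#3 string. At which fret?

E4 at fret 12 is E4 + 12 semitones = E5.
The open G#3 string is 8 semitones below the open E4, so the same pitch on the G#3 string lies at fret 12 + 8 = 20.

20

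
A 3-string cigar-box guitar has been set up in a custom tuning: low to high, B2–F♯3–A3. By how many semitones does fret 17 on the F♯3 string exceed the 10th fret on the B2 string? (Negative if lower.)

F♯3 at fret 17 → B4 (MIDI 71); B2 at fret 10 → A3 (MIDI 57).
71 − 57 = 14, so the two pitches are 14 semitones apart.

14 semitones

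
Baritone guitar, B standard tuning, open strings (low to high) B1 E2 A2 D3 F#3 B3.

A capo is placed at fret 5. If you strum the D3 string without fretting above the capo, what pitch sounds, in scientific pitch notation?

G3

The capo raises the open D3 by 5 semitones to G3; fretting 0 more gives D3 + 5 + 0 = D3 + 5 semitones = G3.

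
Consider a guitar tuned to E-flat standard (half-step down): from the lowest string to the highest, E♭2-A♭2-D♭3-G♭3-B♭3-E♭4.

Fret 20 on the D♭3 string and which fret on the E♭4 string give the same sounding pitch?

6

Fret 20 on D♭3 is MIDI 49 + 20 = 69 (A4). On the E♭4 string (open MIDI 63), that pitch is 69 − 63 = fret 6.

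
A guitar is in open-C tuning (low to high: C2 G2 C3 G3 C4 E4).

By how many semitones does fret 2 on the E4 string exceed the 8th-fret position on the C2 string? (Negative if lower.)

E4 at fret 2 → F#4 (MIDI 66); C2 at fret 8 → G#2 (MIDI 44).
66 − 44 = 22, so the two pitches are 22 semitones apart.

22 semitones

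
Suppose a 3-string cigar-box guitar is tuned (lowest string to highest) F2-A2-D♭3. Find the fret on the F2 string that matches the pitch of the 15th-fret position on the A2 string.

A2 at fret 15 is A2 + 15 semitones = C4.
The open F2 string is 4 semitones below the open A2, so the same pitch on the F2 string lies at fret 15 + 4 = 19.

19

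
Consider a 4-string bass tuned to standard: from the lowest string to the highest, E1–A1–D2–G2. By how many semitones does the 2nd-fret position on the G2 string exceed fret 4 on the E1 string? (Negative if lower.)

G2 at fret 2 → A2 (MIDI 45); E1 at fret 4 → G#1 (MIDI 32).
45 − 32 = 13, so the two pitches are 13 semitones apart.

13 semitones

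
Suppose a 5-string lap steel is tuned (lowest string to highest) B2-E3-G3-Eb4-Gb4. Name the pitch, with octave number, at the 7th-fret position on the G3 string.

D4

G3 is MIDI 55. Adding 7 gives 62, which is D4.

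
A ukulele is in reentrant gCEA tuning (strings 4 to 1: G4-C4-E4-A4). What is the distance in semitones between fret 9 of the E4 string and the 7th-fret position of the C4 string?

E4 at fret 9 → C#5 (MIDI 73); C4 at fret 7 → G4 (MIDI 67).
73 − 67 = 6, so the two pitches are 6 semitones apart, with C#5 the higher.

6 semitones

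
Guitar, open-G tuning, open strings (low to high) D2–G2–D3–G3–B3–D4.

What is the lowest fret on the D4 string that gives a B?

9

From D4, count semitones up the chromatic scale until reaching B: D–D#–E–F–F#–G–G#–A–A#–B — 9 steps.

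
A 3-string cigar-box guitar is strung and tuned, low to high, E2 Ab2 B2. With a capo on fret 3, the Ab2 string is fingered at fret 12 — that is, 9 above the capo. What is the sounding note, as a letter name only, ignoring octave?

Ab

The capo raises the open Ab2 by 3 semitones to B2; fretting 9 more gives Ab2 + 3 + 9 = Ab2 + 12 semitones, landing on Ab.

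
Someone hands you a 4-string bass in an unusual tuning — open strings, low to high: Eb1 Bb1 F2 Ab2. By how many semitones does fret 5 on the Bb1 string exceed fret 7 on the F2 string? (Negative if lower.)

Bb1 at fret 5 → Eb2 (MIDI 39); F2 at fret 7 → C3 (MIDI 48).
39 − 48 = -9, so the two pitches are 9 semitones apart.

-9 semitones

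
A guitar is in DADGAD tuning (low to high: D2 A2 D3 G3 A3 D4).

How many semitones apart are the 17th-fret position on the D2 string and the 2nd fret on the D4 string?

9 semitones

D2 at fret 17 → G3 (MIDI 55); D4 at fret 2 → E4 (MIDI 64).
55 − 64 = -9, so the two pitches are 9 semitones apart, with E4 the higher.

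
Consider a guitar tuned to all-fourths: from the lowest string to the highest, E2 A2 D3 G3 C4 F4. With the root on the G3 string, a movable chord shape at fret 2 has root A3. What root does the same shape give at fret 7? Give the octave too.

D4

Moving from fret 2 to fret 7 shifts the root by 5 semitones.
A3 up 5 semitones is D4.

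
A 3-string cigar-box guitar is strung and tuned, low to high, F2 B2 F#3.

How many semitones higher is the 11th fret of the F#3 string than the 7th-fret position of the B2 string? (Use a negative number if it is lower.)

F#3 at fret 11 → F4 (MIDI 65); B2 at fret 7 → F#3 (MIDI 54).
65 − 54 = 11, so the two pitches are 11 semitones apart.

11 semitones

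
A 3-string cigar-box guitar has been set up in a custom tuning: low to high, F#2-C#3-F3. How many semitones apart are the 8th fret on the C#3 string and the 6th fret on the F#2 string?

C#3 at fret 8 → A3 (MIDI 57); F#2 at fret 6 → C3 (MIDI 48).
57 − 48 = 9, so the two pitches are 9 semitones apart, with A3 the higher.

9 semitones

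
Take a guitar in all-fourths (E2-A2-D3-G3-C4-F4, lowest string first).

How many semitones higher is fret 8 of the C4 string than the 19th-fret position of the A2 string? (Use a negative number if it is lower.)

C4 at fret 8 → G#4 (MIDI 68); A2 at fret 19 → E4 (MIDI 64).
68 − 64 = 4, so the two pitches are 4 semitones apart.

4 semitones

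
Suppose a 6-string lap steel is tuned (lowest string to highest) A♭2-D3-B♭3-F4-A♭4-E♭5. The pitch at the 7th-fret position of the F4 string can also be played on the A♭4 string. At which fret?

4

F4 at fret 7 is F4 + 7 semitones = C5.
The open A♭4 string is 3 semitones above the open F4, so the same pitch on the A♭4 string lies at fret 7 − 3 = 4.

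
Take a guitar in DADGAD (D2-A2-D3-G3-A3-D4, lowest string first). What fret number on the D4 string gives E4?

2

E4 is 2 semitones above the open D4 (D–D#–E), so it sits at fret 2.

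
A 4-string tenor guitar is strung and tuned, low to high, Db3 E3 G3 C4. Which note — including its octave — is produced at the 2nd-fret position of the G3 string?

The open G3 string plus 2 semitones: G–Ab–A.
No B→C boundary is crossed, so the octave stays at 3.

A3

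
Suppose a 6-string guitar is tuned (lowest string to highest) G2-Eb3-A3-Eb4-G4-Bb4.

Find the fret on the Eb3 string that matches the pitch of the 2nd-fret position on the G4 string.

18

G4 at fret 2 is G4 + 2 semitones = A4.
The open Eb3 string is 16 semitones below the open G4, so the same pitch on the Eb3 string lies at fret 2 + 16 = 18.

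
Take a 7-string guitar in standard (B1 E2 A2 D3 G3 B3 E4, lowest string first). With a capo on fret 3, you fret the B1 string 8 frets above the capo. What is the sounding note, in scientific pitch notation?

A#2

The capo raises the open B1 by 3 semitones to D2; fretting 8 more gives B1 + 3 + 8 = B1 + 11 semitones = A#2.
(Also written Bb.)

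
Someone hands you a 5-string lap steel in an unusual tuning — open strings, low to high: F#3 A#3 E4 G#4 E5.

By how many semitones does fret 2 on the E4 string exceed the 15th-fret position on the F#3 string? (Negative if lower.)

-3 semitones

E4 at fret 2 → F#4 (MIDI 66); F#3 at fret 15 → A4 (MIDI 69).
66 − 69 = -3, so the two pitches are 3 semitones apart.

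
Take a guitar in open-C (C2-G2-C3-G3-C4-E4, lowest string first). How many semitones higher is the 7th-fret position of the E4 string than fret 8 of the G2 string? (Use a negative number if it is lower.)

E4 at fret 7 → B4 (MIDI 71); G2 at fret 8 → D#3 (MIDI 51).
71 − 51 = 20, so the two pitches are 20 semitones apart.

20 semitones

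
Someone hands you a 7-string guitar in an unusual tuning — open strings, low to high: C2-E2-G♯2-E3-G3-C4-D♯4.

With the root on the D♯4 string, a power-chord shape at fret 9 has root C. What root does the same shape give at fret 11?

D

Moving from fret 9 to fret 11 shifts the root by 2 semitones.
C up 2 semitones is D.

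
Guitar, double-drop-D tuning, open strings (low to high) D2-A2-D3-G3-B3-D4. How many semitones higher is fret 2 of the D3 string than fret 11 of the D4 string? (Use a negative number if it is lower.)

-21 semitones

D3 at fret 2 → E3 (MIDI 52); D4 at fret 11 → C#5 (MIDI 73).
52 − 73 = -21, so the two pitches are 21 semitones apart.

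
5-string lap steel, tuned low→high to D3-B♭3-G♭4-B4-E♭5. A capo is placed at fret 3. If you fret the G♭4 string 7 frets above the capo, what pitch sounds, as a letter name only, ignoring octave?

E

The capo raises the open G♭4 by 3 semitones to A4; fretting 7 more gives G♭4 + 3 + 7 = G♭4 + 10 semitones, landing on E.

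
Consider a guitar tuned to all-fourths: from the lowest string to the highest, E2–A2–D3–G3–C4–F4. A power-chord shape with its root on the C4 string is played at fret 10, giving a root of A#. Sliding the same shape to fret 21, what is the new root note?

A

Moving from fret 10 to fret 21 shifts the root by 11 semitones.
A# up 11 semitones is A.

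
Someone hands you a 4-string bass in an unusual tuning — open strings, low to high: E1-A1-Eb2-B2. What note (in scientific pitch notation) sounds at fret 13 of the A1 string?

Each fret is one semitone, so A1 + 13 = Bb2.

Bb2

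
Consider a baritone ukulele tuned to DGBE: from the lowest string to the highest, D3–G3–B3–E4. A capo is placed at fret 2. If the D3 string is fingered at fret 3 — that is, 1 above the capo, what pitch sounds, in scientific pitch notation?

F3

The capo raises the open D3 by 2 semitones to E3; fretting 1 more gives D3 + 2 + 1 = D3 + 3 semitones = F3.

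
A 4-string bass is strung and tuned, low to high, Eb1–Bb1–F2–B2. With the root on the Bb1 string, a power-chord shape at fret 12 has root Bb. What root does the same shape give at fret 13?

Moving from fret 12 to fret 13 shifts the root by 1 semitone.
Bb up 1 semitone is B.

B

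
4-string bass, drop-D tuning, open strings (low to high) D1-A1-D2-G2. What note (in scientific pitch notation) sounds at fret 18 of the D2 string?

G♯3

Each fret is one semitone, so D2 + 18 = G♯3.
(Equivalently spelled A♭3.)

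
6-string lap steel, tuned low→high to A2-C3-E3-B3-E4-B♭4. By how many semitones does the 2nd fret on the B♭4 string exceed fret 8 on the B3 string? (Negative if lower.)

5 semitones

B♭4 at fret 2 → C5 (MIDI 72); B3 at fret 8 → G4 (MIDI 67).
72 − 67 = 5, so the two pitches are 5 semitones apart.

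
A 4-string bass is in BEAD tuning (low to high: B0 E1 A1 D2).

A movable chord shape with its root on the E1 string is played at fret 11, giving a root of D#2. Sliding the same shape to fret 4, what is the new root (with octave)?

Moving from fret 11 to fret 4 shifts the root by -7 semitones.
D#2 down 7 semitones is G#1.

G#1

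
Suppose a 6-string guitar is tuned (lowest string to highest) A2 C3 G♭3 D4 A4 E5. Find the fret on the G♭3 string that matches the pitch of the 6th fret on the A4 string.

Fret 6 on A4 is MIDI 69 + 6 = 75 (E♭5). On the G♭3 string (open MIDI 54), that pitch is 75 − 54 = fret 21.

21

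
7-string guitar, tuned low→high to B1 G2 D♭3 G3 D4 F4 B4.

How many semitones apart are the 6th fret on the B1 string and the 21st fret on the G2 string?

B1 at fret 6 → F2 (MIDI 41); G2 at fret 21 → E4 (MIDI 64).
41 − 64 = -23, so the two pitches are 23 semitones apart, with E4 the higher.

23 semitones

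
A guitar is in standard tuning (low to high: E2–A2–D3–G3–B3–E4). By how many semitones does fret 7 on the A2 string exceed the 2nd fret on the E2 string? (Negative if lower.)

A2 at fret 7 → E3 (MIDI 52); E2 at fret 2 → F#2 (MIDI 42).
52 − 42 = 10, so the two pitches are 10 semitones apart.

10 semitones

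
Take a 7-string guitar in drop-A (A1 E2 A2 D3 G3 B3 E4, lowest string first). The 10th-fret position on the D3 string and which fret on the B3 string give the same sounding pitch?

1

Fret 10 on D3 is MIDI 50 + 10 = 60 (C4). On the B3 string (open MIDI 59), that pitch is 60 − 59 = fret 1.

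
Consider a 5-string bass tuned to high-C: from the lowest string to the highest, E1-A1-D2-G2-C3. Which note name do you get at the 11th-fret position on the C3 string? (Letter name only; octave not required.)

Each fret is one semitone, so C3 + 11 = B.

B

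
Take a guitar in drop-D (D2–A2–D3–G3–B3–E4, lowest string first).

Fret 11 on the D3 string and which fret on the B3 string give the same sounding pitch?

Fret 11 on D3 is MIDI 50 + 11 = 61 (C♯4). On the B3 string (open MIDI 59), that pitch is 61 − 59 = fret 2.

2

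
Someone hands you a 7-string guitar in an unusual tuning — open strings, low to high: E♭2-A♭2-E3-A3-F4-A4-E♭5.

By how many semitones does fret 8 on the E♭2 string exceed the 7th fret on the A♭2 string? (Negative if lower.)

-4 semitones

E♭2 at fret 8 → B2 (MIDI 47); A♭2 at fret 7 → E♭3 (MIDI 51).
47 − 51 = -4, so the two pitches are 4 semitones apart.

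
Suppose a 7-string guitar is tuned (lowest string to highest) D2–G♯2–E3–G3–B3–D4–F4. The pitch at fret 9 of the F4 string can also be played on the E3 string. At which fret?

Fret 9 on F4 is MIDI 65 + 9 = 74 (D5). On the E3 string (open MIDI 52), that pitch is 74 − 52 = fret 22.

22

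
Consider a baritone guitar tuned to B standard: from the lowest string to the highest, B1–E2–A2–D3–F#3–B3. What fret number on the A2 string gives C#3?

C#3 is 4 semitones above the open A2 (A–A#–B–C–C#), so it sits at fret 4.

4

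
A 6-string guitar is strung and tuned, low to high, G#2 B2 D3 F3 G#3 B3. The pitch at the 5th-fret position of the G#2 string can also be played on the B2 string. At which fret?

2

Fret 5 on G#2 is MIDI 44 + 5 = 49 (C#3). On the B2 string (open MIDI 47), that pitch is 49 − 47 = fret 2.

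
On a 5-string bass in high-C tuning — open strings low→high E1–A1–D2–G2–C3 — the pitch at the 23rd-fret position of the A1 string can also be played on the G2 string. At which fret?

A1 at fret 23 is A1 + 23 semitones = G♯3.
The open G2 string is 10 semitones above the open A1, so the same pitch on the G2 string lies at fret 23 − 10 = 13.

13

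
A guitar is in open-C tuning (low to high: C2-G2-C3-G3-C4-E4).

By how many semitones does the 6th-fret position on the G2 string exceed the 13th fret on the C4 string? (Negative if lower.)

G2 at fret 6 → C#3 (MIDI 49); C4 at fret 13 → C#5 (MIDI 73).
49 − 73 = -24, so the two pitches are 24 semitones apart.

-24 semitones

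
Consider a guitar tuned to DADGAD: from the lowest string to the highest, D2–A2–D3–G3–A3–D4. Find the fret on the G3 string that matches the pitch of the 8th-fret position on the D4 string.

D4 at fret 8 is D4 + 8 semitones = A♯4.
The open G3 string is 7 semitones below the open D4, so the same pitch on the G3 string lies at fret 8 + 7 = 15.

15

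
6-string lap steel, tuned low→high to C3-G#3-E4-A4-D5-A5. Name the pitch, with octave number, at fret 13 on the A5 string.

Each fret is one semitone, so A5 + 13 = A#6.
(Equivalently spelled Bb6.)

A#6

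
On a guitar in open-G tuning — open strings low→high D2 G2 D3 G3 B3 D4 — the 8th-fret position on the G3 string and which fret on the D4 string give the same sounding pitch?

1

G3 at fret 8 is G3 + 8 semitones = D♯4.
The open D4 string is 7 semitones above the open G3, so the same pitch on the D4 string lies at fret 8 − 7 = 1.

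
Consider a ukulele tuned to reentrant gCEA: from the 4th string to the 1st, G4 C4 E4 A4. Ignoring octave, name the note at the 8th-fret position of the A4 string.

The open A4 string plus 8 semitones: A–A#–B–C–C#–D–D#–E–F.

F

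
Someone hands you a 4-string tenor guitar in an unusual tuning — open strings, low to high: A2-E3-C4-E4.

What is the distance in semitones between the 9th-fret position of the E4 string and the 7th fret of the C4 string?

E4 at fret 9 → Db5 (MIDI 73); C4 at fret 7 → G4 (MIDI 67).
73 − 67 = 6, so the two pitches are 6 semitones apart, with Db5 the higher.

6 semitones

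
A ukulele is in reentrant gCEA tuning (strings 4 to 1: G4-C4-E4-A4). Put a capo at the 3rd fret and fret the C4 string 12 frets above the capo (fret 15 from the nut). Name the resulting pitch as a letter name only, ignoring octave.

The capo raises the open C4 by 3 semitones to D#4; fretting 12 more gives C4 + 3 + 12 = C4 + 15 semitones, landing on D#.
(Also written Eb.)

D#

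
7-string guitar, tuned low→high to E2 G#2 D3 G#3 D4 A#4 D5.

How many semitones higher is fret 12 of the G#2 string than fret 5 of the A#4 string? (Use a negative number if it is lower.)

G#2 at fret 12 → G#3 (MIDI 56); A#4 at fret 5 → D#5 (MIDI 75).
56 − 75 = -19, so the two pitches are 19 semitones apart.

-19 semitones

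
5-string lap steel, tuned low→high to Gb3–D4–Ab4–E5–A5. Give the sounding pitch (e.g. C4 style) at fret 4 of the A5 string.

Db6

A5 is MIDI 81. Adding 4 gives 85, which is Db6.
(Equivalently spelled C#6.)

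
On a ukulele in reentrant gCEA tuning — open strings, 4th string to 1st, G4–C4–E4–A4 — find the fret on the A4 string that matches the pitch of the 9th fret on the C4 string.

Fret 9 on C4 is MIDI 60 + 9 = 69 (A4). On the A4 string (open MIDI 69), that pitch is 69 − 69 = fret 0.

0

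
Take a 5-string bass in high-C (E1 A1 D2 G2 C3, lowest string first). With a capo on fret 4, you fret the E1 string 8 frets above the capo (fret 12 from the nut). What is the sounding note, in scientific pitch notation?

The capo raises the open E1 by 4 semitones to G#1; fretting 8 more gives E1 + 4 + 8 = E1 + 12 semitones = E2.

E2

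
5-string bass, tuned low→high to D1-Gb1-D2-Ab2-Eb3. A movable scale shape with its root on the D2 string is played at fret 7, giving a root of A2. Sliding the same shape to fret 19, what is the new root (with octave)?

A3

Moving from fret 7 to fret 19 shifts the root by 12 semitones.
A2 up 12 semitones is A3.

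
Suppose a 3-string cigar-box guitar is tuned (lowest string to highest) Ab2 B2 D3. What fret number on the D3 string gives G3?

G3 is 5 semitones above the open D3 (D–Eb–E–F–Gb–G), so it sits at fret 5.

5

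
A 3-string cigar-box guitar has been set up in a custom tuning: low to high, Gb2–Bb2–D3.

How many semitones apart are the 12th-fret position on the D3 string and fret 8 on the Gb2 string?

12 semitones

D3 at fret 12 → D4 (MIDI 62); Gb2 at fret 8 → D3 (MIDI 50).
62 − 50 = 12, so the two pitches are 12 semitones apart, with D4 the higher.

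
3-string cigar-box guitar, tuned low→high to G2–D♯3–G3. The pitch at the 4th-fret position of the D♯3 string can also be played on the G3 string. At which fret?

D♯3 at fret 4 is D♯3 + 4 semitones = G3.
The open G3 string is 4 semitones above the open D♯3, so the same pitch on the G3 string lies at fret 4 − 4 = 0.

0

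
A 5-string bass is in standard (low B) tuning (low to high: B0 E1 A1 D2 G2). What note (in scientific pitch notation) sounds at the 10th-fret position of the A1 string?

G2

Each fret is one semitone, so A1 + 10 = G2.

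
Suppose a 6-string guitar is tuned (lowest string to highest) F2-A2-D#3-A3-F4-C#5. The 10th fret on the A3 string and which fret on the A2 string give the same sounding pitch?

A3 at fret 10 is A3 + 10 semitones = G4.
The open A2 string is 12 semitones below the open A3, so the same pitch on the A2 string lies at fret 10 + 12 = 22.

22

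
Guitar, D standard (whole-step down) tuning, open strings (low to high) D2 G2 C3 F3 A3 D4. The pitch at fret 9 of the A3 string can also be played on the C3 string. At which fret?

18

Fret 9 on A3 is MIDI 57 + 9 = 66 (F#4). On the C3 string (open MIDI 48), that pitch is 66 − 48 = fret 18.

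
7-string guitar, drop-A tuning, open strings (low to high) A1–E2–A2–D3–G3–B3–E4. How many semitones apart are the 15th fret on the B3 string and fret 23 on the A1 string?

B3 at fret 15 → D5 (MIDI 74); A1 at fret 23 → G♯3 (MIDI 56).
74 − 56 = 18, so the two pitches are 18 semitones apart, with D5 the higher.

18 semitones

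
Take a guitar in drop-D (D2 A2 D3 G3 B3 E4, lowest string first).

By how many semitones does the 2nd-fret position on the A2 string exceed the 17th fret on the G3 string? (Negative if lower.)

A2 at fret 2 → B2 (MIDI 47); G3 at fret 17 → C5 (MIDI 72).
47 − 72 = -25, so the two pitches are 25 semitones apart.

-25 semitones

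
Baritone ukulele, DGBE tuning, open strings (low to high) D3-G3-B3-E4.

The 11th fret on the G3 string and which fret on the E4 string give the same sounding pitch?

Fret 11 on G3 is MIDI 55 + 11 = 66 (F#4). On the E4 string (open MIDI 64), that pitch is 66 − 64 = fret 2.

2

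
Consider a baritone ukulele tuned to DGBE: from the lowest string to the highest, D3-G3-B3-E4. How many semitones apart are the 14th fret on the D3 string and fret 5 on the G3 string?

D3 at fret 14 → E4 (MIDI 64); G3 at fret 5 → C4 (MIDI 60).
64 − 60 = 4, so the two pitches are 4 semitones apart, with E4 the higher.

4 semitones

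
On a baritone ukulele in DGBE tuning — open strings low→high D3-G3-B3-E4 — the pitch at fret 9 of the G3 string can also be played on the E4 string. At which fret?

G3 at fret 9 is G3 + 9 semitones = E4.
The open E4 string is 9 semitones above the open G3, so the same pitch on the E4 string lies at fret 9 − 9 = 0.

0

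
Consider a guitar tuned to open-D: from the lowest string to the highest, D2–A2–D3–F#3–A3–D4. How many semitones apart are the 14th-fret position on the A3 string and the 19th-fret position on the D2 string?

A3 at fret 14 → B4 (MIDI 71); D2 at fret 19 → A3 (MIDI 57).
71 − 57 = 14, so the two pitches are 14 semitones apart, with B4 the higher.

14 semitones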